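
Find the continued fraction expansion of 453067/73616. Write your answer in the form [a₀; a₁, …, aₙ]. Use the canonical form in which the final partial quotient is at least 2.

⌊453067/73616⌋ = 6, remainder 11371
⌊73616/11371⌋ = 6, remainder 5390
⌊11371/5390⌋ = 2, remainder 591
⌊5390/591⌋ = 9, remainder 71
⌊591/71⌋ = 8, remainder 23
⌊71/23⌋ = 3, remainder 2
⌊23/2⌋ = 11, remainder 1
⌊2/1⌋ = 2, remainder 0

[6; 6, 2, 9, 8, 3, 11, 2]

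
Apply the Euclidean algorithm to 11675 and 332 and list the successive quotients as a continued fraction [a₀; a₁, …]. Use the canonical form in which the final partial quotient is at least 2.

[35; 6, 27, 2]

⌊11675/332⌋ = 35, remainder 55
⌊332/55⌋ = 6, remainder 2
⌊55/2⌋ = 27, remainder 1
⌊2/1⌋ = 2, remainder 0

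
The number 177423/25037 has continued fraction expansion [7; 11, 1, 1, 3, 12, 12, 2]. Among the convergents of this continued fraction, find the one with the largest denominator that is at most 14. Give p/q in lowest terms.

List convergents until the denominator exceeds the bound:
a_0 = 7: 7/1  (≤ bound)
a_1 = 11: 78/11  (≤ bound)
a_2 = 1: 85/12  (≤ bound)
a_3 = 1: 163/23  (> 14, stop)

85/12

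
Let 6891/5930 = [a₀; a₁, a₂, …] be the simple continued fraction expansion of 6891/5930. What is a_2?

5

6891 = 1·5930 + 961, so a_0 = 1
5930 = 6·961 + 164, so a_1 = 6
961 = 5·164 + 141, so a_2 = 5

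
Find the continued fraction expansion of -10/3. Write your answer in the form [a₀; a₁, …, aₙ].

-10 = -4·3 + 2, so a_0 = -4
3 = 1·2 + 1, so a_1 = 1
2 = 2·1 + 0, so a_2 = 2

[-4; 1, 2]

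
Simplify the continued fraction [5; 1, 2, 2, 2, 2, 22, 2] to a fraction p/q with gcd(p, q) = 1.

Work from the innermost term outward:
Start with 2.
22 + 1/(2/1) = 22 + 1/2 = 45/2
2 + 1/(45/2) = 2 + 2/45 = 92/45
2 + 1/(92/45) = 2 + 45/92 = 229/92
2 + 1/(229/92) = 2 + 92/229 = 550/229
2 + 1/(550/229) = 2 + 229/550 = 1329/550
1 + 1/(1329/550) = 1 + 550/1329 = 1879/1329
5 + 1/(1879/1329) = 5 + 1329/1879 = 10724/1879

10724/1879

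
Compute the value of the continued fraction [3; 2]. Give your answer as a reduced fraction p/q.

7/2

Starting at the tail and folding back:
Start with 2.
3 + 1/(2/1) = 3 + 1/2 = 7/2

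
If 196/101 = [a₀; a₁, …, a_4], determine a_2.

196 ÷ 101 → quotient 1, remainder 95
101 ÷ 95 → quotient 1, remainder 6
95 ÷ 6 → quotient 15, remainder 5

15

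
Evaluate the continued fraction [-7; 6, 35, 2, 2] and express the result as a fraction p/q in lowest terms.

-7292/1067

a_0 = -7: -7/1
a_1 = 6: -41/6
a_2 = 35: -1442/211
a_3 = 2: -2925/428
a_4 = 2: -7292/1067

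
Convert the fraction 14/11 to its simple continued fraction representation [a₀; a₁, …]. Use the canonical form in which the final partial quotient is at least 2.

[1; 3, 1, 2]

14 = 1·11 + 3, so a_0 = 1
11 = 3·3 + 2, so a_1 = 3
3 = 1·2 + 1, so a_2 = 1
2 = 2·1 + 0, so a_3 = 2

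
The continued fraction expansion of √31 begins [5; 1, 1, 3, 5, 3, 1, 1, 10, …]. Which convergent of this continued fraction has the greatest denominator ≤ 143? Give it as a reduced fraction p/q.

657/118

List convergents until the denominator exceeds the bound:
a_0 = 5: 5/1  (≤ bound)
a_1 = 1: 6/1  (≤ bound)
a_2 = 1: 11/2  (≤ bound)
a_3 = 3: 39/7  (≤ bound)
a_4 = 5: 206/37  (≤ bound)
a_5 = 3: 657/118  (≤ bound)
a_6 = 1: 863/155  (> 143, stop)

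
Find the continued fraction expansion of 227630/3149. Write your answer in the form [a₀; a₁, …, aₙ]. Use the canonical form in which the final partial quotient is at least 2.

Apply division with remainder until the remainder is 0:
227630 ÷ 3149 → quotient 72, remainder 902
3149 ÷ 902 → quotient 3, remainder 443
902 ÷ 443 → quotient 2, remainder 16
443 ÷ 16 → quotient 27, remainder 11
16 ÷ 11 → quotient 1, remainder 5
11 ÷ 5 → quotient 2, remainder 1
5 ÷ 1 → quotient 5, remainder 0

[72; 3, 2, 27, 1, 2, 5]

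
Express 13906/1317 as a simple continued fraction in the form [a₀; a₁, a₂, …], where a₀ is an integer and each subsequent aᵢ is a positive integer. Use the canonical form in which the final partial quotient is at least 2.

[10; 1, 1, 3, 1, 2, 1, 38]

⌊13906/1317⌋ = 10, remainder 736
⌊1317/736⌋ = 1, remainder 581
⌊736/581⌋ = 1, remainder 155
⌊581/155⌋ = 3, remainder 116
⌊155/116⌋ = 1, remainder 39
⌊116/39⌋ = 2, remainder 38
⌊39/38⌋ = 1, remainder 1
⌊38/1⌋ = 38, remainder 0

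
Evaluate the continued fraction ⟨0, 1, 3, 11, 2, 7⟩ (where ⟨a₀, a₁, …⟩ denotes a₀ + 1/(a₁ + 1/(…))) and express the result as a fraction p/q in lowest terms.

Start with 7.
2 + 1/(7/1) = 2 + 1/7 = 15/7
11 + 1/(15/7) = 11 + 7/15 = 172/15
3 + 1/(172/15) = 3 + 15/172 = 531/172
1 + 1/(531/172) = 1 + 172/531 = 703/531
0 + 1/(703/531) = 0 + 531/703 = 531/703

531/703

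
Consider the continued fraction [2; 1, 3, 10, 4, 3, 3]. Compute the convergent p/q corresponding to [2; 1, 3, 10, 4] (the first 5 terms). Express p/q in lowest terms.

463/168

Start with 4.
10 + 1/(4/1) = 10 + 1/4 = 41/4
3 + 1/(41/4) = 3 + 4/41 = 127/41
1 + 1/(127/41) = 1 + 41/127 = 168/127
2 + 1/(168/127) = 2 + 127/168 = 463/168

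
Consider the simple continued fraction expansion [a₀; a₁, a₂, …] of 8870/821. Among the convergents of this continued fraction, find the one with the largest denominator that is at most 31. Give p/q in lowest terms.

54/5

a_0 = 10: 10/1  (≤ bound)
a_1 = 1: 11/1  (≤ bound)
a_2 = 4: 54/5  (≤ bound)
a_3 = 10: 551/51  (> 31, stop)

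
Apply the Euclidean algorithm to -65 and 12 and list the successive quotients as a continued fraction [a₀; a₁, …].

[-6; 1, 1, 2, 2]

Run the Euclidean algorithm, recording each quotient:
⌊-65/12⌋ = -6, remainder 7
⌊12/7⌋ = 1, remainder 5
⌊7/5⌋ = 1, remainder 2
⌊5/2⌋ = 2, remainder 1
⌊2/1⌋ = 2, remainder 0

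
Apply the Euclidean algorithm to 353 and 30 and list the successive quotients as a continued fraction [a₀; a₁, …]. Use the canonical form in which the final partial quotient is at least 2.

Apply division with remainder until the remainder is 0:
353 = 11·30 + 23, so a_0 = 11
30 = 1·23 + 7, so a_1 = 1
23 = 3·7 + 2, so a_2 = 3
7 = 3·2 + 1, so a_3 = 3
2 = 2·1 + 0, so a_4 = 2

[11; 1, 3, 3, 2]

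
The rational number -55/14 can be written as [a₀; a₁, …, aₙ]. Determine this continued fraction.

⌊-55/14⌋ = -4, remainder 1
⌊14/1⌋ = 14, remainder 0

[-4; 14]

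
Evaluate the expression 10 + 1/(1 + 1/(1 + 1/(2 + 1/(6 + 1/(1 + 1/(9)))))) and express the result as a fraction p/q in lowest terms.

3867/365

Start with 9.
1 + 1/(9/1) = 1 + 1/9 = 10/9
6 + 1/(10/9) = 6 + 9/10 = 69/10
2 + 1/(69/10) = 2 + 10/69 = 148/69
1 + 1/(148/69) = 1 + 69/148 = 217/148
1 + 1/(217/148) = 1 + 148/217 = 365/217
10 + 1/(365/217) = 10 + 217/365 = 3867/365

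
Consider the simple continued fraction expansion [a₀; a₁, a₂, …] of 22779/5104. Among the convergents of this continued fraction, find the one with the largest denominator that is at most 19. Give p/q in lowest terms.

List convergents until the denominator exceeds the bound:
a_0 = 4: 4/1  (≤ bound)
a_1 = 2: 9/2  (≤ bound)
a_2 = 6: 58/13  (≤ bound)
a_3 = 3: 183/41  (> 19, stop)

58/13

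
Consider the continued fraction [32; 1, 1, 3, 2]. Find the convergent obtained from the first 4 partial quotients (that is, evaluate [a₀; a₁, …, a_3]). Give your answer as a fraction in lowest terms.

228/7

Start with 3.
1 + 1/(3/1) = 1 + 1/3 = 4/3
1 + 1/(4/3) = 1 + 3/4 = 7/4
32 + 1/(7/4) = 32 + 4/7 = 228/7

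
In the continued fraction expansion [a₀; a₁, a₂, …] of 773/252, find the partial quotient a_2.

773 ÷ 252 → quotient 3, remainder 17
252 ÷ 17 → quotient 14, remainder 14
17 ÷ 14 → quotient 1, remainder 3

1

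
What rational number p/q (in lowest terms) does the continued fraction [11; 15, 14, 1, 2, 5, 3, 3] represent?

413871/37399

Start with 3.
3 + 1/(3/1) = 3 + 1/3 = 10/3
5 + 1/(10/3) = 5 + 3/10 = 53/10
2 + 1/(53/10) = 2 + 10/53 = 116/53
1 + 1/(116/53) = 1 + 53/116 = 169/116
14 + 1/(169/116) = 14 + 116/169 = 2482/169
15 + 1/(2482/169) = 15 + 169/2482 = 37399/2482
11 + 1/(37399/2482) = 11 + 2482/37399 = 413871/37399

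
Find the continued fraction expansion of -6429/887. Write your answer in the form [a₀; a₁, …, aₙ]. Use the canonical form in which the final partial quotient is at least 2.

[-8; 1, 3, 31, 2, 3]

Repeatedly divide and take the remainder:
⌊-6429/887⌋ = -8, remainder 667
⌊887/667⌋ = 1, remainder 220
⌊667/220⌋ = 3, remainder 7
⌊220/7⌋ = 31, remainder 3
⌊7/3⌋ = 2, remainder 1
⌊3/1⌋ = 3, remainder 0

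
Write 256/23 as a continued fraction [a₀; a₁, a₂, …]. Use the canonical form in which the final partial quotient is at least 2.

[11; 7, 1, 2]

⌊256/23⌋ = 11, remainder 3
⌊23/3⌋ = 7, remainder 2
⌊3/2⌋ = 1, remainder 1
⌊2/1⌋ = 2, remainder 0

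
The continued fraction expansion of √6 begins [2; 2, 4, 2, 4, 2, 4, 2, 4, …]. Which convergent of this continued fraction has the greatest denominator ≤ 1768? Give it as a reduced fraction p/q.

a_0 = 2: 2/1  (≤ bound)
a_1 = 2: 5/2  (≤ bound)
a_2 = 4: 22/9  (≤ bound)
a_3 = 2: 49/20  (≤ bound)
a_4 = 4: 218/89  (≤ bound)
a_5 = 2: 485/198  (≤ bound)
a_6 = 4: 2158/881  (≤ bound)
a_7 = 2: 4801/1960  (> 1768, stop)

2158/881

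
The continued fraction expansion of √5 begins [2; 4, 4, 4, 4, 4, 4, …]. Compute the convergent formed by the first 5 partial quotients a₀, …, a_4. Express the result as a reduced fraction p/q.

Compute successive convergents:
a_0 = 2: 2/1
a_1 = 4: 9/4
a_2 = 4: 38/17
a_3 = 4: 161/72
a_4 = 4: 682/305

682/305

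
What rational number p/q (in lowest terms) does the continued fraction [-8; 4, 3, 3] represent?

Build up convergents one term at a time:
a_0 = -8: -8/1
a_1 = 4: -31/4
a_2 = 3: -101/13
a_3 = 3: -334/43

-334/43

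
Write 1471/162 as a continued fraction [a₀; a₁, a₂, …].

[9; 12, 2, 6]

⌊1471/162⌋ = 9, remainder 13
⌊162/13⌋ = 12, remainder 6
⌊13/6⌋ = 2, remainder 1
⌊6/1⌋ = 6, remainder 0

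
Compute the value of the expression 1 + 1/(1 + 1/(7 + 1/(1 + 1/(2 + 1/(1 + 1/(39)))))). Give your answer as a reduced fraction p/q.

Starting at the tail and folding back:
Start with 39.
1 + 1/(39/1) = 1 + 1/39 = 40/39
2 + 1/(40/39) = 2 + 39/40 = 119/40
1 + 1/(119/40) = 1 + 40/119 = 159/119
7 + 1/(159/119) = 7 + 119/159 = 1232/159
1 + 1/(1232/159) = 1 + 159/1232 = 1391/1232
1 + 1/(1391/1232) = 1 + 1232/1391 = 2623/1391

2623/1391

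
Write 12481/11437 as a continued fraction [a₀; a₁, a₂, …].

⌊12481/11437⌋ = 1, remainder 1044
⌊11437/1044⌋ = 10, remainder 997
⌊1044/997⌋ = 1, remainder 47
⌊997/47⌋ = 21, remainder 10
⌊47/10⌋ = 4, remainder 7
⌊10/7⌋ = 1, remainder 3
⌊7/3⌋ = 2, remainder 1
⌊3/1⌋ = 3, remainder 0

[1; 10, 1, 21, 4, 1, 2, 3]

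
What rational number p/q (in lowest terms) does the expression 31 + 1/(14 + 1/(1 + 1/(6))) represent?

a_0 = 31: 31/1
a_1 = 14: 435/14
a_2 = 1: 466/15
a_3 = 6: 3231/104

3231/104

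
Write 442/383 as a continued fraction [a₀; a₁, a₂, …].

442 = 1·383 + 59, so a_0 = 1
383 = 6·59 + 29, so a_1 = 6
59 = 2·29 + 1, so a_2 = 2
29 = 29·1 + 0, so a_3 = 29

[1; 6, 2, 29]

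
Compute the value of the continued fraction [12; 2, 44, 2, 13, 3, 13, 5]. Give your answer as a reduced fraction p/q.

Compute successive convergents:
a_0 = 12: 12/1
a_1 = 2: 25/2
a_2 = 44: 1112/89
a_3 = 2: 2249/180
a_4 = 13: 30349/2429
a_5 = 3: 93296/7467
a_6 = 13: 1243197/99500
a_7 = 5: 6309281/504967

6309281/504967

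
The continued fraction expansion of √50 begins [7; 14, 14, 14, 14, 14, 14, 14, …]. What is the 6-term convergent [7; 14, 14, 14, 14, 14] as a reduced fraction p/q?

3880899/548842

a_0 = 7: 7/1
a_1 = 14: 99/14
a_2 = 14: 1393/197
a_3 = 14: 19601/2772
a_4 = 14: 275807/39005
a_5 = 14: 3880899/548842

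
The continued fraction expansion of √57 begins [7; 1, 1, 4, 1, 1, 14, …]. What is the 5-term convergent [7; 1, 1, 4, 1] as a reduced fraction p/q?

83/11

Build up convergents one term at a time:
a_0 = 7: 7/1
a_1 = 1: 8/1
a_2 = 1: 15/2
a_3 = 4: 68/9
a_4 = 1: 83/11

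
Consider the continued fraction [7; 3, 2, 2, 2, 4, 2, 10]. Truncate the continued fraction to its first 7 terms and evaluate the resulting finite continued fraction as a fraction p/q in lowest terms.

Collapse the nested fraction from the inside out:
Start with 2.
4 + 1/(2/1) = 4 + 1/2 = 9/2
2 + 1/(9/2) = 2 + 2/9 = 20/9
2 + 1/(20/9) = 2 + 9/20 = 49/20
2 + 1/(49/20) = 2 + 20/49 = 118/49
3 + 1/(118/49) = 3 + 49/118 = 403/118
7 + 1/(403/118) = 7 + 118/403 = 2939/403

2939/403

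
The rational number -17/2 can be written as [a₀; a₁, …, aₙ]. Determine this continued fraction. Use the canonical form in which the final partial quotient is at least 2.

-17 = -9·2 + 1, so a_0 = -9
2 = 2·1 + 0, so a_1 = 2

[-9; 2]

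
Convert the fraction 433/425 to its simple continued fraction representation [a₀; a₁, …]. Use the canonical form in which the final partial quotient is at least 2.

[1; 53, 8]

433 ÷ 425 → quotient 1, remainder 8
425 ÷ 8 → quotient 53, remainder 1
8 ÷ 1 → quotient 8, remainder 0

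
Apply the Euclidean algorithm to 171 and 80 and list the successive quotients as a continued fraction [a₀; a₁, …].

171 = 2·80 + 11, so a_0 = 2
80 = 7·11 + 3, so a_1 = 7
11 = 3·3 + 2, so a_2 = 3
3 = 1·2 + 1, so a_3 = 1
2 = 2·1 + 0, so a_4 = 2

[2; 7, 3, 1, 2]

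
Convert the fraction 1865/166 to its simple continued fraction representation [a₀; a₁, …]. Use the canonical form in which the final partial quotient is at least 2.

[11; 4, 3, 1, 9]

1865 ÷ 166 → quotient 11, remainder 39
166 ÷ 39 → quotient 4, remainder 10
39 ÷ 10 → quotient 3, remainder 9
10 ÷ 9 → quotient 1, remainder 1
9 ÷ 1 → quotient 9, remainder 0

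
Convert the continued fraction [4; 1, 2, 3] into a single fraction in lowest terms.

47/10

Start with 3.
2 + 1/(3/1) = 2 + 1/3 = 7/3
1 + 1/(7/3) = 1 + 3/7 = 10/7
4 + 1/(10/7) = 4 + 7/10 = 47/10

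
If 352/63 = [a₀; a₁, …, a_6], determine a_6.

Apply division with remainder until the remainder is 0:
352 ÷ 63 → quotient 5, remainder 37
63 ÷ 37 → quotient 1, remainder 26
37 ÷ 26 → quotient 1, remainder 11
26 ÷ 11 → quotient 2, remainder 4
11 ÷ 4 → quotient 2, remainder 3
4 ÷ 3 → quotient 1, remainder 1
3 ÷ 1 → quotient 3, remainder 0

3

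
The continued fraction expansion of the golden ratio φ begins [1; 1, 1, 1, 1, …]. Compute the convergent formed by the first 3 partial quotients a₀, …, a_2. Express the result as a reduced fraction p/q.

3/2

a_0 = 1: 1/1
a_1 = 1: 2/1
a_2 = 1: 3/2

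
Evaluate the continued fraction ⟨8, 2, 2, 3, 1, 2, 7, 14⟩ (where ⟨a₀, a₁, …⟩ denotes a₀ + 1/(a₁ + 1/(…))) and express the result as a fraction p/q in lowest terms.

53377/6347

Start with 14.
7 + 1/(14/1) = 7 + 1/14 = 99/14
2 + 1/(99/14) = 2 + 14/99 = 212/99
1 + 1/(212/99) = 1 + 99/212 = 311/212
3 + 1/(311/212) = 3 + 212/311 = 1145/311
2 + 1/(1145/311) = 2 + 311/1145 = 2601/1145
2 + 1/(2601/1145) = 2 + 1145/2601 = 6347/2601
8 + 1/(6347/2601) = 8 + 2601/6347 = 53377/6347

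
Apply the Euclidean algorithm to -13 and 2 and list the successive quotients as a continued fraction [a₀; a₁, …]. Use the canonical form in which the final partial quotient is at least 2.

-13 = -7·2 + 1, so a_0 = -7
2 = 2·1 + 0, so a_1 = 2

[-7; 2]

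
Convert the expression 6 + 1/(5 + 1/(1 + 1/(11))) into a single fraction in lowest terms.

a_0 = 6: 6/1
a_1 = 5: 31/5
a_2 = 1: 37/6
a_3 = 11: 438/71

438/71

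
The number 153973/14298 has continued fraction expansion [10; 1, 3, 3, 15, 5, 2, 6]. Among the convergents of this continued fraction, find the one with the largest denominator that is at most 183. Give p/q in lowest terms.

List convergents until the denominator exceeds the bound:
a_0 = 10: 10/1  (≤ bound)
a_1 = 1: 11/1  (≤ bound)
a_2 = 3: 43/4  (≤ bound)
a_3 = 3: 140/13  (≤ bound)
a_4 = 15: 2143/199  (> 183, stop)

140/13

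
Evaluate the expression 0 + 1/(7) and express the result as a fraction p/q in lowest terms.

Compute successive convergents:
a_0 = 0: 0/1
a_1 = 7: 1/7

1/7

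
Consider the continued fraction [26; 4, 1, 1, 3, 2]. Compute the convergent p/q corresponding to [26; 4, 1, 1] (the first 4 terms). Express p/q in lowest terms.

236/9

Start with 1.
1 + 1/(1/1) = 1 + 1/1 = 2/1
4 + 1/(2/1) = 4 + 1/2 = 9/2
26 + 1/(9/2) = 26 + 2/9 = 236/9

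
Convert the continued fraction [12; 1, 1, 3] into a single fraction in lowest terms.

a_0 = 12: 12/1
a_1 = 1: 13/1
a_2 = 1: 25/2
a_3 = 3: 88/7

88/7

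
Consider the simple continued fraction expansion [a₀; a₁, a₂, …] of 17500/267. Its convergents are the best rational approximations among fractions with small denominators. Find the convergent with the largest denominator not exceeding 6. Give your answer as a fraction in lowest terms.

a_0 = 65: 65/1  (≤ bound)
a_1 = 1: 66/1  (≤ bound)
a_2 = 1: 131/2  (≤ bound)
a_3 = 5: 721/11  (> 6, stop)

131/2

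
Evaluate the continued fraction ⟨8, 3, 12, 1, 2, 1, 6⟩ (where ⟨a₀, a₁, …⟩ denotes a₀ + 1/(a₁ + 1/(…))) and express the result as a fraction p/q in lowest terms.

Starting at the tail and folding back:
Start with 6.
1 + 1/(6/1) = 1 + 1/6 = 7/6
2 + 1/(7/6) = 2 + 6/7 = 20/7
1 + 1/(20/7) = 1 + 7/20 = 27/20
12 + 1/(27/20) = 12 + 20/27 = 344/27
3 + 1/(344/27) = 3 + 27/344 = 1059/344
8 + 1/(1059/344) = 8 + 344/1059 = 8816/1059

8816/1059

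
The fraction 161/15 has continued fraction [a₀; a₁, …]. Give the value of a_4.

3

Repeatedly divide and take the remainder:
⌊161/15⌋ = 10, remainder 11
⌊15/11⌋ = 1, remainder 4
⌊11/4⌋ = 2, remainder 3
⌊4/3⌋ = 1, remainder 1
⌊3/1⌋ = 3, remainder 0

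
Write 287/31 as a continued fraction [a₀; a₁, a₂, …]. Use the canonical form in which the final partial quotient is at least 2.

287 ÷ 31 → quotient 9, remainder 8
31 ÷ 8 → quotient 3, remainder 7
8 ÷ 7 → quotient 1, remainder 1
7 ÷ 1 → quotient 7, remainder 0

[9; 3, 1, 7]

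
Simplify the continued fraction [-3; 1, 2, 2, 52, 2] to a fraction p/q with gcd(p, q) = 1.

-1694/741

Work from the innermost term outward:
Start with 2.
52 + 1/(2/1) = 52 + 1/2 = 105/2
2 + 1/(105/2) = 2 + 2/105 = 212/105
2 + 1/(212/105) = 2 + 105/212 = 529/212
1 + 1/(529/212) = 1 + 212/529 = 741/529
-3 + 1/(741/529) = -3 + 529/741 = -1694/741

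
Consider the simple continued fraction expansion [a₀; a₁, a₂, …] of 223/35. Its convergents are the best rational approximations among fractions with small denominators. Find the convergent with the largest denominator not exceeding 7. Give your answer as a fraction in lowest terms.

a_0 = 6: 6/1  (≤ bound)
a_1 = 2: 13/2  (≤ bound)
a_2 = 1: 19/3  (≤ bound)
a_3 = 2: 51/8  (> 7, stop)

19/3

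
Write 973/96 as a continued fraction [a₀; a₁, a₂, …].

[10; 7, 2, 1, 1, 2]

973 ÷ 96 → quotient 10, remainder 13
96 ÷ 13 → quotient 7, remainder 5
13 ÷ 5 → quotient 2, remainder 3
5 ÷ 3 → quotient 1, remainder 2
3 ÷ 2 → quotient 1, remainder 1
2 ÷ 1 → quotient 2, remainder 0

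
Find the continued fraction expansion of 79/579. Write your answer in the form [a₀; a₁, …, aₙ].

Apply division with remainder until the remainder is 0:
⌊79/579⌋ = 0, remainder 79
⌊579/79⌋ = 7, remainder 26
⌊79/26⌋ = 3, remainder 1
⌊26/1⌋ = 26, remainder 0

[0; 7, 3, 26]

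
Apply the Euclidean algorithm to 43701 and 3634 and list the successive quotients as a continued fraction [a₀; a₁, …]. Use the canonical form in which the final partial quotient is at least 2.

Apply division with remainder until the remainder is 0:
⌊43701/3634⌋ = 12, remainder 93
⌊3634/93⌋ = 39, remainder 7
⌊93/7⌋ = 13, remainder 2
⌊7/2⌋ = 3, remainder 1
⌊2/1⌋ = 2, remainder 0

[12; 39, 13, 3, 2]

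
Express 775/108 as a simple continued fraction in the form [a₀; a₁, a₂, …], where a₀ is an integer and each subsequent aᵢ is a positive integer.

[7; 5, 1, 2, 6]

⌊775/108⌋ = 7, remainder 19
⌊108/19⌋ = 5, remainder 13
⌊19/13⌋ = 1, remainder 6
⌊13/6⌋ = 2, remainder 1
⌊6/1⌋ = 6, remainder 0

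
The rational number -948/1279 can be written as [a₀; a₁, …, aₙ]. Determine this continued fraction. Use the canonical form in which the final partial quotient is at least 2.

-948 ÷ 1279 → quotient -1, remainder 331
1279 ÷ 331 → quotient 3, remainder 286
331 ÷ 286 → quotient 1, remainder 45
286 ÷ 45 → quotient 6, remainder 16
45 ÷ 16 → quotient 2, remainder 13
16 ÷ 13 → quotient 1, remainder 3
13 ÷ 3 → quotient 4, remainder 1
3 ÷ 1 → quotient 3, remainder 0

[-1; 3, 1, 6, 2, 1, 4, 3]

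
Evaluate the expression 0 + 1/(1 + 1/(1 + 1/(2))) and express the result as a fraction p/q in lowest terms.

Start with 2.
1 + 1/(2/1) = 1 + 1/2 = 3/2
1 + 1/(3/2) = 1 + 2/3 = 5/3
0 + 1/(5/3) = 0 + 3/5 = 3/5

3/5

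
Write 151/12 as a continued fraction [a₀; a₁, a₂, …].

151 ÷ 12 → quotient 12, remainder 7
12 ÷ 7 → quotient 1, remainder 5
7 ÷ 5 → quotient 1, remainder 2
5 ÷ 2 → quotient 2, remainder 1
2 ÷ 1 → quotient 2, remainder 0

[12; 1, 1, 2, 2]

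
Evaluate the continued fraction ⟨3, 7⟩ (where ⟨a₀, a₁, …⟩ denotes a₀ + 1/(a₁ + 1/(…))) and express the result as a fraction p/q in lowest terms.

22/7

a_0 = 3: 3/1
a_1 = 7: 22/7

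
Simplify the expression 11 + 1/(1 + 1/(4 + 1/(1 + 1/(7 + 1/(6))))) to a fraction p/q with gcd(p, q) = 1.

a_0 = 11: 11/1
a_1 = 1: 12/1
a_2 = 4: 59/5
a_3 = 1: 71/6
a_4 = 7: 556/47
a_5 = 6: 3407/288

3407/288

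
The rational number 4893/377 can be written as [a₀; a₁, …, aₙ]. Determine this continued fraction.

[12; 1, 46, 8]

Run the Euclidean algorithm, recording each quotient:
4893 = 12·377 + 369, so a_0 = 12
377 = 1·369 + 8, so a_1 = 1
369 = 46·8 + 1, so a_2 = 46
8 = 8·1 + 0, so a_3 = 8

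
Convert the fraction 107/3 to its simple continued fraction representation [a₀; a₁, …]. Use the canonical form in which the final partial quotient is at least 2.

⌊107/3⌋ = 35, remainder 2
⌊3/2⌋ = 1, remainder 1
⌊2/1⌋ = 2, remainder 0

[35; 1, 2]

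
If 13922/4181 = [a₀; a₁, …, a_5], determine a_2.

⌊13922/4181⌋ = 3, remainder 1379
⌊4181/1379⌋ = 3, remainder 44
⌊1379/44⌋ = 31, remainder 15

31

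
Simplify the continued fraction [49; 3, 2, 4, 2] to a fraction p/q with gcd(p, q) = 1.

3401/69

a_0 = 49: 49/1
a_1 = 3: 148/3
a_2 = 2: 345/7
a_3 = 4: 1528/31
a_4 = 2: 3401/69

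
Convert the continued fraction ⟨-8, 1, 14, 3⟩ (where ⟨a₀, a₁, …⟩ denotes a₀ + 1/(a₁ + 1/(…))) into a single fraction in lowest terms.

-325/46

Compute successive convergents:
a_0 = -8: -8/1
a_1 = 1: -7/1
a_2 = 14: -106/15
a_3 = 3: -325/46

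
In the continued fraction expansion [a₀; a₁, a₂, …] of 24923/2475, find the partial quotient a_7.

2

24923 = 10·2475 + 173, so a_0 = 10
2475 = 14·173 + 53, so a_1 = 14
173 = 3·53 + 14, so a_2 = 3
53 = 3·14 + 11, so a_3 = 3
14 = 1·11 + 3, so a_4 = 1
11 = 3·3 + 2, so a_5 = 3
3 = 1·2 + 1, so a_6 = 1
2 = 2·1 + 0, so a_7 = 2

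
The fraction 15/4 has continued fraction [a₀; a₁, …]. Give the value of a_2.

15 ÷ 4 → quotient 3, remainder 3
4 ÷ 3 → quotient 1, remainder 1
3 ÷ 1 → quotient 3, remainder 0

3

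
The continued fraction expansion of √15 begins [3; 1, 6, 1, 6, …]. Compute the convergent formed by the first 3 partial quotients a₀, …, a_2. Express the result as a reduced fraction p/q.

27/7

a_0 = 3: 3/1
a_1 = 1: 4/1
a_2 = 6: 27/7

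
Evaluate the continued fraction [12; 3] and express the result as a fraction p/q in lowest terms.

37/3

a_0 = 12: 12/1
a_1 = 3: 37/3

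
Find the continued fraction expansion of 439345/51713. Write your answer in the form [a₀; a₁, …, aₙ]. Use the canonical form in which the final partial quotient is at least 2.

Run the Euclidean algorithm, recording each quotient:
⌊439345/51713⌋ = 8, remainder 25641
⌊51713/25641⌋ = 2, remainder 431
⌊25641/431⌋ = 59, remainder 212
⌊431/212⌋ = 2, remainder 7
⌊212/7⌋ = 30, remainder 2
⌊7/2⌋ = 3, remainder 1
⌊2/1⌋ = 2, remainder 0

[8; 2, 59, 2, 30, 3, 2]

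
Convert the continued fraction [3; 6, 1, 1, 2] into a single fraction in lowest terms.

104/33

Starting at the tail and folding back:
Start with 2.
1 + 1/(2/1) = 1 + 1/2 = 3/2
1 + 1/(3/2) = 1 + 2/3 = 5/3
6 + 1/(5/3) = 6 + 3/5 = 33/5
3 + 1/(33/5) = 3 + 5/33 = 104/33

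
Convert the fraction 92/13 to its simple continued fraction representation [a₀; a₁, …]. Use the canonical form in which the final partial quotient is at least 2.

[7; 13]

92 = 7·13 + 1, so a_0 = 7
13 = 13·1 + 0, so a_1 = 13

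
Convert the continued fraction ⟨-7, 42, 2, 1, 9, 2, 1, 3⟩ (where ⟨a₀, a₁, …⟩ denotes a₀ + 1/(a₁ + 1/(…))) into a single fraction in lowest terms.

Collapse the nested fraction from the inside out:
Start with 3.
1 + 1/(3/1) = 1 + 1/3 = 4/3
2 + 1/(4/3) = 2 + 3/4 = 11/4
9 + 1/(11/4) = 9 + 4/11 = 103/11
1 + 1/(103/11) = 1 + 11/103 = 114/103
2 + 1/(114/103) = 2 + 103/114 = 331/114
42 + 1/(331/114) = 42 + 114/331 = 14016/331
-7 + 1/(14016/331) = -7 + 331/14016 = -97781/14016

-97781/14016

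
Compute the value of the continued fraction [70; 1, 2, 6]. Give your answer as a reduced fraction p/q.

1343/19

Compute successive convergents:
a_0 = 70: 70/1
a_1 = 1: 71/1
a_2 = 2: 212/3
a_3 = 6: 1343/19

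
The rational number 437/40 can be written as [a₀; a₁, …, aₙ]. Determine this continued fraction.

[10; 1, 12, 3]

437 = 10·40 + 37, so a_0 = 10
40 = 1·37 + 3, so a_1 = 1
37 = 12·3 + 1, so a_2 = 12
3 = 3·1 + 0, so a_3 = 3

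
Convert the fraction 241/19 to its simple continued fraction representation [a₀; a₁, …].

[12; 1, 2, 6]

241 ÷ 19 → quotient 12, remainder 13
19 ÷ 13 → quotient 1, remainder 6
13 ÷ 6 → quotient 2, remainder 1
6 ÷ 1 → quotient 6, remainder 0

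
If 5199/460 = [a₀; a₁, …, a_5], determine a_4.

3

5199 = 11·460 + 139, so a_0 = 11
460 = 3·139 + 43, so a_1 = 3
139 = 3·43 + 10, so a_2 = 3
43 = 4·10 + 3, so a_3 = 4
10 = 3·3 + 1, so a_4 = 3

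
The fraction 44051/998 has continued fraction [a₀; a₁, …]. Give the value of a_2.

Repeatedly divide and take the remainder:
⌊44051/998⌋ = 44, remainder 139
⌊998/139⌋ = 7, remainder 25
⌊139/25⌋ = 5, remainder 14

5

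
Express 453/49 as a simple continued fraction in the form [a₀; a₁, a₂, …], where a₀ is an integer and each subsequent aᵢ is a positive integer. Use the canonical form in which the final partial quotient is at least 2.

[9; 4, 12]

Repeatedly divide and take the remainder:
453 = 9·49 + 12, so a_0 = 9
49 = 4·12 + 1, so a_1 = 4
12 = 12·1 + 0, so a_2 = 12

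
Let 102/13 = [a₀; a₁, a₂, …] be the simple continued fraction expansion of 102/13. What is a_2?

5

Repeatedly divide and take the remainder:
102 = 7·13 + 11, so a_0 = 7
13 = 1·11 + 2, so a_1 = 1
11 = 5·2 + 1, so a_2 = 5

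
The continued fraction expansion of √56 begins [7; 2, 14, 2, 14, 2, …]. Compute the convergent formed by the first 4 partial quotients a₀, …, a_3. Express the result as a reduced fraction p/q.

449/60

Compute successive convergents:
a_0 = 7: 7/1
a_1 = 2: 15/2
a_2 = 14: 217/29
a_3 = 2: 449/60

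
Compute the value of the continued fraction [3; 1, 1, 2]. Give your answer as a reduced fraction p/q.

18/5

Build up convergents one term at a time:
a_0 = 3: 3/1
a_1 = 1: 4/1
a_2 = 1: 7/2
a_3 = 2: 18/5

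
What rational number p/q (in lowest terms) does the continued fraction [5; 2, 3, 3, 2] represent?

Start with 2.
3 + 1/(2/1) = 3 + 1/2 = 7/2
3 + 1/(7/2) = 3 + 2/7 = 23/7
2 + 1/(23/7) = 2 + 7/23 = 53/23
5 + 1/(53/23) = 5 + 23/53 = 288/53

288/53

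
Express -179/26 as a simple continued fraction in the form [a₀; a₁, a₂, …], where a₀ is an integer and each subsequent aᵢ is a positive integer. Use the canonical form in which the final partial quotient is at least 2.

Apply division with remainder until the remainder is 0:
-179 = -7·26 + 3, so a_0 = -7
26 = 8·3 + 2, so a_1 = 8
3 = 1·2 + 1, so a_2 = 1
2 = 2·1 + 0, so a_3 = 2

[-7; 8, 1, 2]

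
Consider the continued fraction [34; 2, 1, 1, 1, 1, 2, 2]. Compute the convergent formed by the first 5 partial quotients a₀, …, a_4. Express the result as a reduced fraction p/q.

275/8

Start with 1.
1 + 1/(1/1) = 1 + 1/1 = 2/1
1 + 1/(2/1) = 1 + 1/2 = 3/2
2 + 1/(3/2) = 2 + 2/3 = 8/3
34 + 1/(8/3) = 34 + 3/8 = 275/8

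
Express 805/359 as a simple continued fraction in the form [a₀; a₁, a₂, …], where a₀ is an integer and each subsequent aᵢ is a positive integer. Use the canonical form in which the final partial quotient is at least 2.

Repeatedly divide and take the remainder:
⌊805/359⌋ = 2, remainder 87
⌊359/87⌋ = 4, remainder 11
⌊87/11⌋ = 7, remainder 10
⌊11/10⌋ = 1, remainder 1
⌊10/1⌋ = 10, remainder 0

[2; 4, 7, 1, 10]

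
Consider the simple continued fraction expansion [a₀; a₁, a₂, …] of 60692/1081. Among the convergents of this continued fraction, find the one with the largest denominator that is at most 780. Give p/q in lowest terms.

a_0 = 56: 56/1  (≤ bound)
a_1 = 6: 337/6  (≤ bound)
a_2 = 1: 393/7  (≤ bound)
a_3 = 13: 5446/97  (≤ bound)
a_4 = 5: 27623/492  (≤ bound)
a_5 = 2: 60692/1081  (> 780, stop)

27623/492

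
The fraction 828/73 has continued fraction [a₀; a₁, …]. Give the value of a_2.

1

Repeatedly divide and take the remainder:
828 = 11·73 + 25, so a_0 = 11
73 = 2·25 + 23, so a_1 = 2
25 = 1·23 + 2, so a_2 = 1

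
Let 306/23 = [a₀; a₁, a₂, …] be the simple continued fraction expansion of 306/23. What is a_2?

3

Repeatedly divide and take the remainder:
306 ÷ 23 → quotient 13, remainder 7
23 ÷ 7 → quotient 3, remainder 2
7 ÷ 2 → quotient 3, remainder 1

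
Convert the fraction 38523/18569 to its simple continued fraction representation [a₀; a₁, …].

Repeatedly divide and take the remainder:
38523 ÷ 18569 → quotient 2, remainder 1385
18569 ÷ 1385 → quotient 13, remainder 564
1385 ÷ 564 → quotient 2, remainder 257
564 ÷ 257 → quotient 2, remainder 50
257 ÷ 50 → quotient 5, remainder 7
50 ÷ 7 → quotient 7, remainder 1
7 ÷ 1 → quotient 7, remainder 0

[2; 13, 2, 2, 5, 7, 7]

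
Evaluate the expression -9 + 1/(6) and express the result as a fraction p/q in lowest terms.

-53/6

Start with 6.
-9 + 1/(6/1) = -9 + 1/6 = -53/6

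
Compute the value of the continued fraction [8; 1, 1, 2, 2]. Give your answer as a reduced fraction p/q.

Collapse the nested fraction from the inside out:
Start with 2.
2 + 1/(2/1) = 2 + 1/2 = 5/2
1 + 1/(5/2) = 1 + 2/5 = 7/5
1 + 1/(7/5) = 1 + 5/7 = 12/7
8 + 1/(12/7) = 8 + 7/12 = 103/12

103/12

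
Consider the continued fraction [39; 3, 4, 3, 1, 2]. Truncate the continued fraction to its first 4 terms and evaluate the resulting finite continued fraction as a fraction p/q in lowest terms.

1651/42

a_0 = 39: 39/1
a_1 = 3: 118/3
a_2 = 4: 511/13
a_3 = 3: 1651/42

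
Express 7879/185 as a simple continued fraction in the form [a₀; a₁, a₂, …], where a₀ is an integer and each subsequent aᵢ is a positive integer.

[42; 1, 1, 2, 3, 3, 3]

7879 = 42·185 + 109, so a_0 = 42
185 = 1·109 + 76, so a_1 = 1
109 = 1·76 + 33, so a_2 = 1
76 = 2·33 + 10, so a_3 = 2
33 = 3·10 + 3, so a_4 = 3
10 = 3·3 + 1, so a_5 = 3
3 = 3·1 + 0, so a_6 = 3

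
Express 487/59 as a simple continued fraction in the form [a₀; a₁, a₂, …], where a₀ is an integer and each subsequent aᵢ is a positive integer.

[8; 3, 1, 14]

Repeatedly divide and take the remainder:
487 ÷ 59 → quotient 8, remainder 15
59 ÷ 15 → quotient 3, remainder 14
15 ÷ 14 → quotient 1, remainder 1
14 ÷ 1 → quotient 14, remainder 0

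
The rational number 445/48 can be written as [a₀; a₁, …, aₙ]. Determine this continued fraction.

Apply division with remainder until the remainder is 0:
⌊445/48⌋ = 9, remainder 13
⌊48/13⌋ = 3, remainder 9
⌊13/9⌋ = 1, remainder 4
⌊9/4⌋ = 2, remainder 1
⌊4/1⌋ = 4, remainder 0

[9; 3, 1, 2, 4]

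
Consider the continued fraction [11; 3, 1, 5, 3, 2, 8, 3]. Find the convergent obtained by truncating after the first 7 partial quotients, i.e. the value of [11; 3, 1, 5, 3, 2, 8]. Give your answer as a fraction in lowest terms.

a_0 = 11: 11/1
a_1 = 3: 34/3
a_2 = 1: 45/4
a_3 = 5: 259/23
a_4 = 3: 822/73
a_5 = 2: 1903/169
a_6 = 8: 16046/1425

16046/1425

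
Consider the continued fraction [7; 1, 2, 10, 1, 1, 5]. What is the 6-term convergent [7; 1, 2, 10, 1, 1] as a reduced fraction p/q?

Start with 1.
1 + 1/(1/1) = 1 + 1/1 = 2/1
10 + 1/(2/1) = 10 + 1/2 = 21/2
2 + 1/(21/2) = 2 + 2/21 = 44/21
1 + 1/(44/21) = 1 + 21/44 = 65/44
7 + 1/(65/44) = 7 + 44/65 = 499/65

499/65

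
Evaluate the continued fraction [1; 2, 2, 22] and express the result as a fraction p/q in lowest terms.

157/112

Start with 22.
2 + 1/(22/1) = 2 + 1/22 = 45/22
2 + 1/(45/22) = 2 + 22/45 = 112/45
1 + 1/(112/45) = 1 + 45/112 = 157/112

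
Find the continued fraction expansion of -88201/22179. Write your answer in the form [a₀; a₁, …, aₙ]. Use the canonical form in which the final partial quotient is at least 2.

[-4; 43, 15, 6, 1, 4]

Run the Euclidean algorithm, recording each quotient:
-88201 = -4·22179 + 515, so a_0 = -4
22179 = 43·515 + 34, so a_1 = 43
515 = 15·34 + 5, so a_2 = 15
34 = 6·5 + 4, so a_3 = 6
5 = 1·4 + 1, so a_4 = 1
4 = 4·1 + 0, so a_5 = 4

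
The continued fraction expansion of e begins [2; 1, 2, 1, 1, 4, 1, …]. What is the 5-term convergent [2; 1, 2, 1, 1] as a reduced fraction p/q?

19/7

a_0 = 2: 2/1
a_1 = 1: 3/1
a_2 = 2: 8/3
a_3 = 1: 11/4
a_4 = 1: 19/7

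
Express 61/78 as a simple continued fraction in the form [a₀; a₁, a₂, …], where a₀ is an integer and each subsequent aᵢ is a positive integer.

[0; 1, 3, 1, 1, 2, 3]

⌊61/78⌋ = 0, remainder 61
⌊78/61⌋ = 1, remainder 17
⌊61/17⌋ = 3, remainder 10
⌊17/10⌋ = 1, remainder 7
⌊10/7⌋ = 1, remainder 3
⌊7/3⌋ = 2, remainder 1
⌊3/1⌋ = 3, remainder 0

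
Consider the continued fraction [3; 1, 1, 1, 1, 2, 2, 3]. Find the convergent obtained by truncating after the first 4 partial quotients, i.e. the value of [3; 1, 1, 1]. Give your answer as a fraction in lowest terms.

Start with 1.
1 + 1/(1/1) = 1 + 1/1 = 2/1
1 + 1/(2/1) = 1 + 1/2 = 3/2
3 + 1/(3/2) = 3 + 2/3 = 11/3

11/3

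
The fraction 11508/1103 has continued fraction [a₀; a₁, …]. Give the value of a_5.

36

Apply division with remainder until the remainder is 0:
⌊11508/1103⌋ = 10, remainder 478
⌊1103/478⌋ = 2, remainder 147
⌊478/147⌋ = 3, remainder 37
⌊147/37⌋ = 3, remainder 36
⌊37/36⌋ = 1, remainder 1
⌊36/1⌋ = 36, remainder 0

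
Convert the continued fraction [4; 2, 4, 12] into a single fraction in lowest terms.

489/110

Start with 12.
4 + 1/(12/1) = 4 + 1/12 = 49/12
2 + 1/(49/12) = 2 + 12/49 = 110/49
4 + 1/(110/49) = 4 + 49/110 = 489/110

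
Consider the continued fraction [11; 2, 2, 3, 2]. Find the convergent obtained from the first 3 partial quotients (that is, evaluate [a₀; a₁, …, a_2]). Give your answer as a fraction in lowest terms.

Start with 2.
2 + 1/(2/1) = 2 + 1/2 = 5/2
11 + 1/(5/2) = 11 + 2/5 = 57/5

57/5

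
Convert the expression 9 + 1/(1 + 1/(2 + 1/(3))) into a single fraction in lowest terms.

Build up convergents one term at a time:
a_0 = 9: 9/1
a_1 = 1: 10/1
a_2 = 2: 29/3
a_3 = 3: 97/10

97/10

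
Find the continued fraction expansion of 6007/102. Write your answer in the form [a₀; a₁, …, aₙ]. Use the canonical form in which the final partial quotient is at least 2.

6007 ÷ 102 → quotient 58, remainder 91
102 ÷ 91 → quotient 1, remainder 11
91 ÷ 11 → quotient 8, remainder 3
11 ÷ 3 → quotient 3, remainder 2
3 ÷ 2 → quotient 1, remainder 1
2 ÷ 1 → quotient 2, remainder 0

[58; 1, 8, 3, 1, 2]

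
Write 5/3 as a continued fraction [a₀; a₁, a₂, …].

[1; 1, 2]

⌊5/3⌋ = 1, remainder 2
⌊3/2⌋ = 1, remainder 1
⌊2/1⌋ = 2, remainder 0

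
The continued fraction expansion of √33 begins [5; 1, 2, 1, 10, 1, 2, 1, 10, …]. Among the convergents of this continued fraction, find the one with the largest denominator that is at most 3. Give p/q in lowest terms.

a_0 = 5: 5/1  (≤ bound)
a_1 = 1: 6/1  (≤ bound)
a_2 = 2: 17/3  (≤ bound)
a_3 = 1: 23/4  (> 3, stop)

17/3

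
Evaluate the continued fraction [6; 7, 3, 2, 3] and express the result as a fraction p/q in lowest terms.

1074/175

Start with 3.
2 + 1/(3/1) = 2 + 1/3 = 7/3
3 + 1/(7/3) = 3 + 3/7 = 24/7
7 + 1/(24/7) = 7 + 7/24 = 175/24
6 + 1/(175/24) = 6 + 24/175 = 1074/175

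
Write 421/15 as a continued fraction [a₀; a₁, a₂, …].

[28; 15]

Repeatedly divide and take the remainder:
421 ÷ 15 → quotient 28, remainder 1
15 ÷ 1 → quotient 15, remainder 0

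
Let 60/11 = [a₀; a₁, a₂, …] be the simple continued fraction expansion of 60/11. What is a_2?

5

60 ÷ 11 → quotient 5, remainder 5
11 ÷ 5 → quotient 2, remainder 1
5 ÷ 1 → quotient 5, remainder 0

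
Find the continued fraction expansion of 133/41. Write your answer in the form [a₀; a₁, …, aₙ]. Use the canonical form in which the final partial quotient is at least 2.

[3; 4, 10]

⌊133/41⌋ = 3, remainder 10
⌊41/10⌋ = 4, remainder 1
⌊10/1⌋ = 10, remainder 0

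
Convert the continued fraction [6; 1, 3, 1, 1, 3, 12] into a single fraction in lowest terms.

2665/393

Use the convergent recurrence hₖ = aₖ·hₖ₋₁ + hₖ₋₂ (and likewise for the denominators kₖ):
a_0 = 6: 6/1
a_1 = 1: 7/1
a_2 = 3: 27/4
a_3 = 1: 34/5
a_4 = 1: 61/9
a_5 = 3: 217/32
a_6 = 12: 2665/393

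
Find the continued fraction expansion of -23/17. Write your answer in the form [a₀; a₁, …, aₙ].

⌊-23/17⌋ = -2, remainder 11
⌊17/11⌋ = 1, remainder 6
⌊11/6⌋ = 1, remainder 5
⌊6/5⌋ = 1, remainder 1
⌊5/1⌋ = 5, remainder 0

[-2; 1, 1, 1, 5]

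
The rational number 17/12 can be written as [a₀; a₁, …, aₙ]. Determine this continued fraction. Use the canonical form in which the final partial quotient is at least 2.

[1; 2, 2, 2]

⌊17/12⌋ = 1, remainder 5
⌊12/5⌋ = 2, remainder 2
⌊5/2⌋ = 2, remainder 1
⌊2/1⌋ = 2, remainder 0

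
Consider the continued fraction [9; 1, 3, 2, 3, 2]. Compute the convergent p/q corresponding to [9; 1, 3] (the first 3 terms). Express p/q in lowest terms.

a_0 = 9: 9/1
a_1 = 1: 10/1
a_2 = 3: 39/4

39/4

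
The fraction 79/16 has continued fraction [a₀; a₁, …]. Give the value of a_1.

1

79 ÷ 16 → quotient 4, remainder 15
16 ÷ 15 → quotient 1, remainder 1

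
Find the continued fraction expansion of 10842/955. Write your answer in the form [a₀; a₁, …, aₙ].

10842 ÷ 955 → quotient 11, remainder 337
955 ÷ 337 → quotient 2, remainder 281
337 ÷ 281 → quotient 1, remainder 56
281 ÷ 56 → quotient 5, remainder 1
56 ÷ 1 → quotient 56, remainder 0

[11; 2, 1, 5, 56]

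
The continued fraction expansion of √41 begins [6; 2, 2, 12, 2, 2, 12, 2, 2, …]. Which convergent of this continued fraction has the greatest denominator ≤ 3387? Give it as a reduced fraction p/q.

List convergents until the denominator exceeds the bound:
a_0 = 6: 6/1  (≤ bound)
a_1 = 2: 13/2  (≤ bound)
a_2 = 2: 32/5  (≤ bound)
a_3 = 12: 397/62  (≤ bound)
a_4 = 2: 826/129  (≤ bound)
a_5 = 2: 2049/320  (≤ bound)
a_6 = 12: 25414/3969  (> 3387, stop)

2049/320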